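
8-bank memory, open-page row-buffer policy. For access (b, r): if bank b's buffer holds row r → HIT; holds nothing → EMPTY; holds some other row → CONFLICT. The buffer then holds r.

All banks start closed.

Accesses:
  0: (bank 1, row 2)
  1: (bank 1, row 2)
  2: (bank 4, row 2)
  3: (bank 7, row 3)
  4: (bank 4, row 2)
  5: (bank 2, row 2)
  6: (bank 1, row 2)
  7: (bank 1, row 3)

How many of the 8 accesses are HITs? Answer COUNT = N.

  [0] b1 r2: no row ⇒ E
  [1] b1 r2: had r2 ⇒ H
  [2] b4 r2: no row ⇒ E
  [3] b7 r3: no row ⇒ E
  [4] b4 r2: had r2 ⇒ H
  [5] b2 r2: no row ⇒ E
  [6] b1 r2: had r2 ⇒ H
  [7] b1 r3: had r2 ⇒ C

COUNT = 3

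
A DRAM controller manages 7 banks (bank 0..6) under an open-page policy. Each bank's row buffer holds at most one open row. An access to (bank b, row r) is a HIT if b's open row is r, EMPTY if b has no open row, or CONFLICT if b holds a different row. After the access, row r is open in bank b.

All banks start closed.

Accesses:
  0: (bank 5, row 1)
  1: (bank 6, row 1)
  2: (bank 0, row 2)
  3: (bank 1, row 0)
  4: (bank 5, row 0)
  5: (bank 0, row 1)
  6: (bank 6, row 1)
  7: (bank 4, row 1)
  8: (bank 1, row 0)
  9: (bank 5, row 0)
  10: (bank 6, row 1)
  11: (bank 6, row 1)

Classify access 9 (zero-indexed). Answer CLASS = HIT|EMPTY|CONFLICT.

  [0] b5 r1: no row ⇒ E
  [1] b6 r1: no row ⇒ E
  [2] b0 r2: no row ⇒ E
  [3] b1 r0: no row ⇒ E
  [4] b5 r0: had r1 ⇒ C
  [5] b0 r1: had r2 ⇒ C
  [6] b6 r1: had r1 ⇒ H
  [7] b4 r1: no row ⇒ E
  [8] b1 r0: had r0 ⇒ H
  [9] b5 r0: had r0 ⇒ H
  [10] b6 r1: had r1 ⇒ H
  [11] b6 r1: had r1 ⇒ H

CLASS = HIT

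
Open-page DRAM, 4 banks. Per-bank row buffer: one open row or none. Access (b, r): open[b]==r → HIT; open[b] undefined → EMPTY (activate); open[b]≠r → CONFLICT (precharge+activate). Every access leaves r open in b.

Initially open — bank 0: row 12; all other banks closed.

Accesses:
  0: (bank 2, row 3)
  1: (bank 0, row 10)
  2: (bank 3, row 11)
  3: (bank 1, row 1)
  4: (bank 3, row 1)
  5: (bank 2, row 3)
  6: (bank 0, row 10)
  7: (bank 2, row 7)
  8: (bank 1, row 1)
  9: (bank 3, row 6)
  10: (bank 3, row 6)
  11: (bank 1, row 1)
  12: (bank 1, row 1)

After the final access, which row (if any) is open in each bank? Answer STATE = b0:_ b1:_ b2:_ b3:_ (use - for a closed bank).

  [0] b2 r3: no row ⇒ E
  [1] b0 r10: had r12 ⇒ C
  [2] b3 r11: no row ⇒ E
  [3] b1 r1: no row ⇒ E
  [4] b3 r1: had r11 ⇒ C
  [5] b2 r3: had r3 ⇒ H
  [6] b0 r10: had r10 ⇒ H
  [7] b2 r7: had r3 ⇒ C
  [8] b1 r1: had r1 ⇒ H
  [9] b3 r6: had r1 ⇒ C
  [10] b3 r6: had r6 ⇒ H
  [11] b1 r1: had r1 ⇒ H
  [12] b1 r1: had r1 ⇒ H

STATE = b0:10 b1:1 b2:7 b3:6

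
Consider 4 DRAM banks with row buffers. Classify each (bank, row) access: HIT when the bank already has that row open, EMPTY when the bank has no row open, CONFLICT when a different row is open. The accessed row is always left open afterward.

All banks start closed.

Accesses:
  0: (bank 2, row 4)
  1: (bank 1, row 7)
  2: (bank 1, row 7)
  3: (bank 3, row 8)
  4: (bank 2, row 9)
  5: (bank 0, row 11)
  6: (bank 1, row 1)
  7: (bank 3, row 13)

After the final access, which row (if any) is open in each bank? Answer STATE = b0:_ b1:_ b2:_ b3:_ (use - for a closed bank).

step 0: bank2 None->4 [EMPTY]
step 1: bank1 None->7 [EMPTY]
step 2: bank1 7->7 [HIT]
step 3: bank3 None->8 [EMPTY]
step 4: bank2 4->9 [CONFLICT]
step 5: bank0 None->11 [EMPTY]
step 6: bank1 7->1 [CONFLICT]
step 7: bank3 8->13 [CONFLICT]

STATE = b0:11 b1:1 b2:9 b3:13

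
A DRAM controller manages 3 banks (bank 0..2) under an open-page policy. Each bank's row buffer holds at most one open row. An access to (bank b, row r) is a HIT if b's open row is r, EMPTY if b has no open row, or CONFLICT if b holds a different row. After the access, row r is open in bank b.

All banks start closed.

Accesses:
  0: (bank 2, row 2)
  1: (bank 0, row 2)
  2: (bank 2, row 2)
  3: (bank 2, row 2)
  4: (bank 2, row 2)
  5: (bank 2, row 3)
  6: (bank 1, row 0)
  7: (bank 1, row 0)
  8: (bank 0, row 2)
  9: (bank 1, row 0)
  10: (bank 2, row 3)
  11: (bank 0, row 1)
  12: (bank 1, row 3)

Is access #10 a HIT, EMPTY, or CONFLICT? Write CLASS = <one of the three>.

CLASS = HIT

step 0: bank2 None->2 [EMPTY]
step 1: bank0 None->2 [EMPTY]
step 2: bank2 2->2 [HIT]
step 3: bank2 2->2 [HIT]
step 4: bank2 2->2 [HIT]
step 5: bank2 2->3 [CONFLICT]
step 6: bank1 None->0 [EMPTY]
step 7: bank1 0->0 [HIT]
step 8: bank0 2->2 [HIT]
step 9: bank1 0->0 [HIT]
step 10: bank2 3->3 [HIT]
step 11: bank0 2->1 [CONFLICT]
step 12: bank1 0->3 [CONFLICT]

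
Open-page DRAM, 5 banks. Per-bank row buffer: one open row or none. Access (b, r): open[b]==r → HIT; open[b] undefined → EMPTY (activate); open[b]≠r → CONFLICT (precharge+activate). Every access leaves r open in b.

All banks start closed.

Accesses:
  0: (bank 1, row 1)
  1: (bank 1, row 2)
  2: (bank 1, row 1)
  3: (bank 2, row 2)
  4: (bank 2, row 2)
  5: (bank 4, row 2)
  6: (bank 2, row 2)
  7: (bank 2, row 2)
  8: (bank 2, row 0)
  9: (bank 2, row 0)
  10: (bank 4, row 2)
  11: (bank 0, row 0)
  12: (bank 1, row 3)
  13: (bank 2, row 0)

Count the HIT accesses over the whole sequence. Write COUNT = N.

step 0: bank1 None->1 [EMPTY]
step 1: bank1 1->2 [CONFLICT]
step 2: bank1 2->1 [CONFLICT]
step 3: bank2 None->2 [EMPTY]
step 4: bank2 2->2 [HIT]
step 5: bank4 None->2 [EMPTY]
step 6: bank2 2->2 [HIT]
step 7: bank2 2->2 [HIT]
step 8: bank2 2->0 [CONFLICT]
step 9: bank2 0->0 [HIT]
step 10: bank4 2->2 [HIT]
step 11: bank0 None->0 [EMPTY]
step 12: bank1 1->3 [CONFLICT]
step 13: bank2 0->0 [HIT]

COUNT = 6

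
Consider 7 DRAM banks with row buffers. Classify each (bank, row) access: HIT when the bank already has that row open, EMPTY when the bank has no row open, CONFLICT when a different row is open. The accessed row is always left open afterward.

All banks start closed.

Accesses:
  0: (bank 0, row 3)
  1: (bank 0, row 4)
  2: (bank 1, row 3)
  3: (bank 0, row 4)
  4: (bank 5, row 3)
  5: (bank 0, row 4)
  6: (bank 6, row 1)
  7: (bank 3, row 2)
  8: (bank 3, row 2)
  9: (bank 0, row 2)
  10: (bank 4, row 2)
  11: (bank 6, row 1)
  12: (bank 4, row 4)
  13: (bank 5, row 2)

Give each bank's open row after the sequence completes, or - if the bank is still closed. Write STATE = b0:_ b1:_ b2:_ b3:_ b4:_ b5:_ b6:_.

STATE = b0:2 b1:3 b2:- b3:2 b4:4 b5:2 b6:1

  [0] b0 r3: no row ⇒ E
  [1] b0 r4: had r3 ⇒ C
  [2] b1 r3: no row ⇒ E
  [3] b0 r4: had r4 ⇒ H
  [4] b5 r3: no row ⇒ E
  [5] b0 r4: had r4 ⇒ H
  [6] b6 r1: no row ⇒ E
  [7] b3 r2: no row ⇒ E
  [8] b3 r2: had r2 ⇒ H
  [9] b0 r2: had r4 ⇒ C
  [10] b4 r2: no row ⇒ E
  [11] b6 r1: had r1 ⇒ H
  [12] b4 r4: had r2 ⇒ C
  [13] b5 r2: had r3 ⇒ C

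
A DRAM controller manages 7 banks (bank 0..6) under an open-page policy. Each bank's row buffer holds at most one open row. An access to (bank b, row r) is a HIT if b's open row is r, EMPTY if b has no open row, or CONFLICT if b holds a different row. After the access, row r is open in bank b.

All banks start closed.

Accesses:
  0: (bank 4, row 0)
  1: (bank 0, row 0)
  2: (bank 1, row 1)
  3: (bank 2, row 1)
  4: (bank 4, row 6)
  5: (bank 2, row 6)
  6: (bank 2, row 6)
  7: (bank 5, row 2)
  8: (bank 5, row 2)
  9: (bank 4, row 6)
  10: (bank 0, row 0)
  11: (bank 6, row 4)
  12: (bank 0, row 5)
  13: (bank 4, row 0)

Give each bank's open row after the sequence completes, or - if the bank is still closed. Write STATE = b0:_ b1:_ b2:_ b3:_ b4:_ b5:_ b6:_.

#0 (4,0) E
#1 (0,0) E
#2 (1,1) E
#3 (2,1) E
#4 (4,6) C  (was 0)
#5 (2,6) C  (was 1)
#6 (2,6) H  (was 6)
#7 (5,2) E
#8 (5,2) H  (was 2)
#9 (4,6) H  (was 6)
#10 (0,0) H  (was 0)
#11 (6,4) E
#12 (0,5) C  (was 0)
#13 (4,0) C  (was 6)

STATE = b0:5 b1:1 b2:6 b3:- b4:0 b5:2 b6:4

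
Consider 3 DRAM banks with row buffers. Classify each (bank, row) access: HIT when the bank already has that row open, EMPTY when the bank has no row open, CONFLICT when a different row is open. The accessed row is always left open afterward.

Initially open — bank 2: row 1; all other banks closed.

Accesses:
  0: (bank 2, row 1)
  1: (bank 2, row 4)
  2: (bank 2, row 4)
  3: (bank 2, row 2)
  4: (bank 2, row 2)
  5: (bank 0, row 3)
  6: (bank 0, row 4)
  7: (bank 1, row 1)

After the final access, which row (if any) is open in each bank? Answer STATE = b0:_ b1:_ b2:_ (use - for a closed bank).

STATE = b0:4 b1:1 b2:2

  [0] b2 r1: had r1 ⇒ H
  [1] b2 r4: had r1 ⇒ C
  [2] b2 r4: had r4 ⇒ H
  [3] b2 r2: had r4 ⇒ C
  [4] b2 r2: had r2 ⇒ H
  [5] b0 r3: no row ⇒ E
  [6] b0 r4: had r3 ⇒ C
  [7] b1 r1: no row ⇒ E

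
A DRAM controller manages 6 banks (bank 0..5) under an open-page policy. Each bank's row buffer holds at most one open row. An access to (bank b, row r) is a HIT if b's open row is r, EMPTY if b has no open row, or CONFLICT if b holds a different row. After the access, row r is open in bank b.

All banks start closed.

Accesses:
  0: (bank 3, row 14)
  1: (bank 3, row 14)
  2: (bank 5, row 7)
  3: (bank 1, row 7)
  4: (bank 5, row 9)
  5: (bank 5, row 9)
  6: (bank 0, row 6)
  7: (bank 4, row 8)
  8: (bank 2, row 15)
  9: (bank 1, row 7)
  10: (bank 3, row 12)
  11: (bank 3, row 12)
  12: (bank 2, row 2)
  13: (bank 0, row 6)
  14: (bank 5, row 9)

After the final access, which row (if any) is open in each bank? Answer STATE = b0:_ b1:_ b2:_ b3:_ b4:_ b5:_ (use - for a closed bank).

STATE = b0:6 b1:7 b2:2 b3:12 b4:8 b5:9

0: bank 3 row 14 — prev None → EMPTY
1: bank 3 row 14 — prev 14 → HIT
2: bank 5 row 7 — prev None → EMPTY
3: bank 1 row 7 — prev None → EMPTY
4: bank 5 row 9 — prev 7 → CONFLICT
5: bank 5 row 9 — prev 9 → HIT
6: bank 0 row 6 — prev None → EMPTY
7: bank 4 row 8 — prev None → EMPTY
8: bank 2 row 15 — prev None → EMPTY
9: bank 1 row 7 — prev 7 → HIT
10: bank 3 row 12 — prev 14 → CONFLICT
11: bank 3 row 12 — prev 12 → HIT
12: bank 2 row 2 — prev 15 → CONFLICT
13: bank 0 row 6 — prev 6 → HIT
14: bank 5 row 9 — prev 9 → HIT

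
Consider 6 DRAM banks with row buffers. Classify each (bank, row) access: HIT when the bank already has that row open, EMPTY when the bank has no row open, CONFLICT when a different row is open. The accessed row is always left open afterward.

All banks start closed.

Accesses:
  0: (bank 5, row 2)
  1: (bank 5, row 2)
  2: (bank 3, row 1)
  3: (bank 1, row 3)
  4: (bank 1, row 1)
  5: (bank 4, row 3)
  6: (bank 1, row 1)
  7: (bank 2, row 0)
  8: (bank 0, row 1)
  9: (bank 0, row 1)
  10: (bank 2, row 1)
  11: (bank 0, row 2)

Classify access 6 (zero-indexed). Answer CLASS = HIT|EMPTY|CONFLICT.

CLASS = HIT

  [0] b5 r2: no row ⇒ E
  [1] b5 r2: had r2 ⇒ H
  [2] b3 r1: no row ⇒ E
  [3] b1 r3: no row ⇒ E
  [4] b1 r1: had r3 ⇒ C
  [5] b4 r3: no row ⇒ E
  [6] b1 r1: had r1 ⇒ H
  [7] b2 r0: no row ⇒ E
  [8] b0 r1: no row ⇒ E
  [9] b0 r1: had r1 ⇒ H
  [10] b2 r1: had r0 ⇒ C
  [11] b0 r2: had r1 ⇒ C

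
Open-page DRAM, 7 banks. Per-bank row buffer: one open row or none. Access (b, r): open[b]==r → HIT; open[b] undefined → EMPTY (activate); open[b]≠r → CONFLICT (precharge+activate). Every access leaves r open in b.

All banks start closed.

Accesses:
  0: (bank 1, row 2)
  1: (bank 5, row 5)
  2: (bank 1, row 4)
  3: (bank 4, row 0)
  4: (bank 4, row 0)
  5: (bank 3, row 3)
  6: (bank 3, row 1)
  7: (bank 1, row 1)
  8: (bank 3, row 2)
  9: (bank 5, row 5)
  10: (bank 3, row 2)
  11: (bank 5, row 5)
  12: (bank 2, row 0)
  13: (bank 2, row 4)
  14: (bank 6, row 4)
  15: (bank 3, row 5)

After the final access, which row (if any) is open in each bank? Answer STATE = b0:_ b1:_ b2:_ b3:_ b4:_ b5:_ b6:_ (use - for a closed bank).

STATE = b0:- b1:1 b2:4 b3:5 b4:0 b5:5 b6:4

#0 (1,2) E
#1 (5,5) E
#2 (1,4) C  (was 2)
#3 (4,0) E
#4 (4,0) H  (was 0)
#5 (3,3) E
#6 (3,1) C  (was 3)
#7 (1,1) C  (was 4)
#8 (3,2) C  (was 1)
#9 (5,5) H  (was 5)
#10 (3,2) H  (was 2)
#11 (5,5) H  (was 5)
#12 (2,0) E
#13 (2,4) C  (was 0)
#14 (6,4) E
#15 (3,5) C  (was 2)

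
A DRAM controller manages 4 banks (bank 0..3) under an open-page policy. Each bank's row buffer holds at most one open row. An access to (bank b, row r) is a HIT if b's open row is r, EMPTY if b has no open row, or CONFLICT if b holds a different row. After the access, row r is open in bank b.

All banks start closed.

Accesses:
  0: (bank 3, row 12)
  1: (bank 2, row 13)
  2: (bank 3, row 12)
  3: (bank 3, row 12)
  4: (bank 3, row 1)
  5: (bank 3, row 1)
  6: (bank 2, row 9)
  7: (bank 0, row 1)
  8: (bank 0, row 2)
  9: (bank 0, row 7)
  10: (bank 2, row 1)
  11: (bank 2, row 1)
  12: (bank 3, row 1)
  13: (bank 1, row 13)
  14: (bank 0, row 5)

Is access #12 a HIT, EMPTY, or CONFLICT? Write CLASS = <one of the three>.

CLASS = HIT

#0 (3,12) E
#1 (2,13) E
#2 (3,12) H  (was 12)
#3 (3,12) H  (was 12)
#4 (3,1) C  (was 12)
#5 (3,1) H  (was 1)
#6 (2,9) C  (was 13)
#7 (0,1) E
#8 (0,2) C  (was 1)
#9 (0,7) C  (was 2)
#10 (2,1) C  (was 9)
#11 (2,1) H  (was 1)
#12 (3,1) H  (was 1)
#13 (1,13) E
#14 (0,5) C  (was 7)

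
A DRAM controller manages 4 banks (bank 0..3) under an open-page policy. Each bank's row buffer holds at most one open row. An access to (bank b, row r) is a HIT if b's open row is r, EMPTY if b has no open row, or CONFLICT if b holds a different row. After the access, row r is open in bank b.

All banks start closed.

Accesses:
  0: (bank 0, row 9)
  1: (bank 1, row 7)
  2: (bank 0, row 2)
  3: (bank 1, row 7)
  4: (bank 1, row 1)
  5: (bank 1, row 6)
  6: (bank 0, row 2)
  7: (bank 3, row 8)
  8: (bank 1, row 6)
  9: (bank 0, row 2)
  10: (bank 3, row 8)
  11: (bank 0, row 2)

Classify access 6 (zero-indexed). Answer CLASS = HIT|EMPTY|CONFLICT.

CLASS = HIT

  [0] b0 r9: no row ⇒ E
  [1] b1 r7: no row ⇒ E
  [2] b0 r2: had r9 ⇒ C
  [3] b1 r7: had r7 ⇒ H
  [4] b1 r1: had r7 ⇒ C
  [5] b1 r6: had r1 ⇒ C
  [6] b0 r2: had r2 ⇒ H
  [7] b3 r8: no row ⇒ E
  [8] b1 r6: had r6 ⇒ H
  [9] b0 r2: had r2 ⇒ H
  [10] b3 r8: had r8 ⇒ H
  [11] b0 r2: had r2 ⇒ H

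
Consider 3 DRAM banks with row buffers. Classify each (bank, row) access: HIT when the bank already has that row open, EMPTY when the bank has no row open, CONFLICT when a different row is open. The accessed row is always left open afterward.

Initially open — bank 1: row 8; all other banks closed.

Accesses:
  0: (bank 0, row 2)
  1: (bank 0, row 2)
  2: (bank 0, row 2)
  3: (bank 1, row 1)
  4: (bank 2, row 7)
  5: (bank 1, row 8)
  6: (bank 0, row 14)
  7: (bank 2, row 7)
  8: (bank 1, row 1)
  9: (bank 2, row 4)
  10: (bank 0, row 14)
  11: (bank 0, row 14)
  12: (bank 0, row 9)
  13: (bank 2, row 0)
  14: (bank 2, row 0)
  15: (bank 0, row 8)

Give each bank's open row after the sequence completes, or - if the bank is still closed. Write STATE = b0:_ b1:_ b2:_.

STATE = b0:8 b1:1 b2:0

  [0] b0 r2: no row ⇒ E
  [1] b0 r2: had r2 ⇒ H
  [2] b0 r2: had r2 ⇒ H
  [3] b1 r1: had r8 ⇒ C
  [4] b2 r7: no row ⇒ E
  [5] b1 r8: had r1 ⇒ C
  [6] b0 r14: had r2 ⇒ C
  [7] b2 r7: had r7 ⇒ H
  [8] b1 r1: had r8 ⇒ C
  [9] b2 r4: had r7 ⇒ C
  [10] b0 r14: had r14 ⇒ H
  [11] b0 r14: had r14 ⇒ H
  [12] b0 r9: had r14 ⇒ C
  [13] b2 r0: had r4 ⇒ C
  [14] b2 r0: had r0 ⇒ H
  [15] b0 r8: had r9 ⇒ C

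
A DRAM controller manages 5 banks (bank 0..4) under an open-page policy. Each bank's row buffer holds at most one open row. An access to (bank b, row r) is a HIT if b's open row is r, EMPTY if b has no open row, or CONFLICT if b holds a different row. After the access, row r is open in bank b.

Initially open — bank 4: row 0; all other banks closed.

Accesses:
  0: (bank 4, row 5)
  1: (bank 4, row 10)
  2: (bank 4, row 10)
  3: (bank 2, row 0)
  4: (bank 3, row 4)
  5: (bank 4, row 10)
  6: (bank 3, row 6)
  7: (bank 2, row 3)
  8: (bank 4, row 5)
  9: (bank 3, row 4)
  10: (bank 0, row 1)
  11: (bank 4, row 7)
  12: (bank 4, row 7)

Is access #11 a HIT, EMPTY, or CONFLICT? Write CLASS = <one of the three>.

#0 (4,5) C  (was 0)
#1 (4,10) C  (was 5)
#2 (4,10) H  (was 10)
#3 (2,0) E
#4 (3,4) E
#5 (4,10) H  (was 10)
#6 (3,6) C  (was 4)
#7 (2,3) C  (was 0)
#8 (4,5) C  (was 10)
#9 (3,4) C  (was 6)
#10 (0,1) E
#11 (4,7) C  (was 5)
#12 (4,7) H  (was 7)

CLASS = CONFLICT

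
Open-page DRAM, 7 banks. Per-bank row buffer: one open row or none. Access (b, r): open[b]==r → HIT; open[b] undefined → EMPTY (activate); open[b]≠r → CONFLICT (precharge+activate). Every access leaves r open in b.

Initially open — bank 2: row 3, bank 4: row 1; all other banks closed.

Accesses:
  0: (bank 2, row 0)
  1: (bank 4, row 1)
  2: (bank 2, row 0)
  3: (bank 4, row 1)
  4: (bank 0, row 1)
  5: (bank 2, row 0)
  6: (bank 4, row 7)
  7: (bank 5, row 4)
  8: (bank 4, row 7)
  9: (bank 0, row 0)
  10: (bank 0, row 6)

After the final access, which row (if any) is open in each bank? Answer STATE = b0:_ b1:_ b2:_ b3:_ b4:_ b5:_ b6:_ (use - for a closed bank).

#0 (2,0) C  (was 3)
#1 (4,1) H  (was 1)
#2 (2,0) H  (was 0)
#3 (4,1) H  (was 1)
#4 (0,1) E
#5 (2,0) H  (was 0)
#6 (4,7) C  (was 1)
#7 (5,4) E
#8 (4,7) H  (was 7)
#9 (0,0) C  (was 1)
#10 (0,6) C  (was 0)

STATE = b0:6 b1:- b2:0 b3:- b4:7 b5:4 b6:-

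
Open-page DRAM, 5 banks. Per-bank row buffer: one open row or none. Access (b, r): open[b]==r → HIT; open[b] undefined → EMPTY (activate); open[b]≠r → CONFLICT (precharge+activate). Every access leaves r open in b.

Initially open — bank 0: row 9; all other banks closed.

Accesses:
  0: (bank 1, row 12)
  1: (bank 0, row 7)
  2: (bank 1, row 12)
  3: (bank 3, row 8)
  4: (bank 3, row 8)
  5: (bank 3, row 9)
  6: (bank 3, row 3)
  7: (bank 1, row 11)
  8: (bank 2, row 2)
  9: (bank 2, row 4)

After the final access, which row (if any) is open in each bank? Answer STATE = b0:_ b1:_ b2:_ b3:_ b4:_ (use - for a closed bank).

STATE = b0:7 b1:11 b2:4 b3:3 b4:-

#0 (1,12) E
#1 (0,7) C  (was 9)
#2 (1,12) H  (was 12)
#3 (3,8) E
#4 (3,8) H  (was 8)
#5 (3,9) C  (was 8)
#6 (3,3) C  (was 9)
#7 (1,11) C  (was 12)
#8 (2,2) E
#9 (2,4) C  (was 2)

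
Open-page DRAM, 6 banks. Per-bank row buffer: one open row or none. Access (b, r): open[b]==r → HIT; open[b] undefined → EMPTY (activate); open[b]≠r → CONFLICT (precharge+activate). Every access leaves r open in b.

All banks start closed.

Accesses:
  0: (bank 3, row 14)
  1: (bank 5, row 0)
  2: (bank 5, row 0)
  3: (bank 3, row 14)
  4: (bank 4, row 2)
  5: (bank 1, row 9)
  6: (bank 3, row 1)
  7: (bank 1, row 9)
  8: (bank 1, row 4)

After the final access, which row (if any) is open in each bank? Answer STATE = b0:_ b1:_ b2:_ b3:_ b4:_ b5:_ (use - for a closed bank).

STATE = b0:- b1:4 b2:- b3:1 b4:2 b5:0

0: bank 3 row 14 — prev None → EMPTY
1: bank 5 row 0 — prev None → EMPTY
2: bank 5 row 0 — prev 0 → HIT
3: bank 3 row 14 — prev 14 → HIT
4: bank 4 row 2 — prev None → EMPTY
5: bank 1 row 9 — prev None → EMPTY
6: bank 3 row 1 — prev 14 → CONFLICT
7: bank 1 row 9 — prev 9 → HIT
8: bank 1 row 4 — prev 9 → CONFLICT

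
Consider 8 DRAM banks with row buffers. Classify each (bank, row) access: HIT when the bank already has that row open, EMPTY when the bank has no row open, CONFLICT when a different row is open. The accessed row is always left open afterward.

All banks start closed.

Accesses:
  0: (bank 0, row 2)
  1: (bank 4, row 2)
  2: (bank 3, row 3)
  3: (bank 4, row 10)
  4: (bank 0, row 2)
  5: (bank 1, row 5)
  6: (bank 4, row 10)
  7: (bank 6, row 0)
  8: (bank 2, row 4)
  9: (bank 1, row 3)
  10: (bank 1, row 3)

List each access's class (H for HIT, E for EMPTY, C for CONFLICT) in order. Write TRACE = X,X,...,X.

step 0: bank0 None->2 [EMPTY]
step 1: bank4 None->2 [EMPTY]
step 2: bank3 None->3 [EMPTY]
step 3: bank4 2->10 [CONFLICT]
step 4: bank0 2->2 [HIT]
step 5: bank1 None->5 [EMPTY]
step 6: bank4 10->10 [HIT]
step 7: bank6 None->0 [EMPTY]
step 8: bank2 None->4 [EMPTY]
step 9: bank1 5->3 [CONFLICT]
step 10: bank1 3->3 [HIT]

TRACE = E,E,E,C,H,E,H,E,E,C,H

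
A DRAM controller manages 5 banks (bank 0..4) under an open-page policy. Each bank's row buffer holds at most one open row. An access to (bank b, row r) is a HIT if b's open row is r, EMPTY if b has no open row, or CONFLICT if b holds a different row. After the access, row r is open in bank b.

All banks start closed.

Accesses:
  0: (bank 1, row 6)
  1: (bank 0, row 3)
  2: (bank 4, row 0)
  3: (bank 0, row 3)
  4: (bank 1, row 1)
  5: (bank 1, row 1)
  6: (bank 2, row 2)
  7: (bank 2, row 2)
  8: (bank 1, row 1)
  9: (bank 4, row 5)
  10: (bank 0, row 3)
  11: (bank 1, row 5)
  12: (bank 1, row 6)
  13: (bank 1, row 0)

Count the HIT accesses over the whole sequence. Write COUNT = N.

  [0] b1 r6: no row ⇒ E
  [1] b0 r3: no row ⇒ E
  [2] b4 r0: no row ⇒ E
  [3] b0 r3: had r3 ⇒ H
  [4] b1 r1: had r6 ⇒ C
  [5] b1 r1: had r1 ⇒ H
  [6] b2 r2: no row ⇒ E
  [7] b2 r2: had r2 ⇒ H
  [8] b1 r1: had r1 ⇒ H
  [9] b4 r5: had r0 ⇒ C
  [10] b0 r3: had r3 ⇒ H
  [11] b1 r5: had r1 ⇒ C
  [12] b1 r6: had r5 ⇒ C
  [13] b1 r0: had r6 ⇒ C

COUNT = 5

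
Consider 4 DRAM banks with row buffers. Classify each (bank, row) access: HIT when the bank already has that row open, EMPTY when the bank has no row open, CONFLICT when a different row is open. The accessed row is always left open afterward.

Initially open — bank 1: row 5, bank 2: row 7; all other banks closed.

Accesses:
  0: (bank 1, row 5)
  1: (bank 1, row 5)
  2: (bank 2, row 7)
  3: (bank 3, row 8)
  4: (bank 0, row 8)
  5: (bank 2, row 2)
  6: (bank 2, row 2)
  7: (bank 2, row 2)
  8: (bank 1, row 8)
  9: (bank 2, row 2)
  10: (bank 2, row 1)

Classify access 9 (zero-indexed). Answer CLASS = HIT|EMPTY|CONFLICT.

CLASS = HIT

0: bank 1 row 5 — prev 5 → HIT
1: bank 1 row 5 — prev 5 → HIT
2: bank 2 row 7 — prev 7 → HIT
3: bank 3 row 8 — prev None → EMPTY
4: bank 0 row 8 — prev None → EMPTY
5: bank 2 row 2 — prev 7 → CONFLICT
6: bank 2 row 2 — prev 2 → HIT
7: bank 2 row 2 — prev 2 → HIT
8: bank 1 row 8 — prev 5 → CONFLICT
9: bank 2 row 2 — prev 2 → HIT
10: bank 2 row 1 — prev 2 → CONFLICT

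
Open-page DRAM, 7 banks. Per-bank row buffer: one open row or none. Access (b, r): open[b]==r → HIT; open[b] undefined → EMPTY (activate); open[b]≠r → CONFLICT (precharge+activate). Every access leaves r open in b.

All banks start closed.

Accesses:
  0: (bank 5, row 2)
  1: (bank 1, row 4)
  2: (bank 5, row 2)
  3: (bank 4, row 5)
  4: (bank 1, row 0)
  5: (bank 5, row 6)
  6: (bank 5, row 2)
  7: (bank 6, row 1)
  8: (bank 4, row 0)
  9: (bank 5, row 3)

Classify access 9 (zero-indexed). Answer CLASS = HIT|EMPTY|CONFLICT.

CLASS = CONFLICT

  [0] b5 r2: no row ⇒ E
  [1] b1 r4: no row ⇒ E
  [2] b5 r2: had r2 ⇒ H
  [3] b4 r5: no row ⇒ E
  [4] b1 r0: had r4 ⇒ C
  [5] b5 r6: had r2 ⇒ C
  [6] b5 r2: had r6 ⇒ C
  [7] b6 r1: no row ⇒ E
  [8] b4 r0: had r5 ⇒ C
  [9] b5 r3: had r2 ⇒ C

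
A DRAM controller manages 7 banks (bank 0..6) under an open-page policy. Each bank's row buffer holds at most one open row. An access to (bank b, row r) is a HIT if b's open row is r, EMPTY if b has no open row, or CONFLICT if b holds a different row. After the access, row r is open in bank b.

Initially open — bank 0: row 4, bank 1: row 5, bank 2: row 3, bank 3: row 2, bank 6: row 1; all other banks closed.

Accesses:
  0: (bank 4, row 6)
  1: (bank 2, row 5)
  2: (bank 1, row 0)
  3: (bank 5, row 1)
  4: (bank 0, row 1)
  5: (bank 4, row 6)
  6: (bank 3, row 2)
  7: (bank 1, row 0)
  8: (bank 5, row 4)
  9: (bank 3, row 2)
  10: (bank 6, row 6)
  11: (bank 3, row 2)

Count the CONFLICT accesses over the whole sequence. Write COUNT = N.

#0 (4,6) E
#1 (2,5) C  (was 3)
#2 (1,0) C  (was 5)
#3 (5,1) E
#4 (0,1) C  (was 4)
#5 (4,6) H  (was 6)
#6 (3,2) H  (was 2)
#7 (1,0) H  (was 0)
#8 (5,4) C  (was 1)
#9 (3,2) H  (was 2)
#10 (6,6) C  (was 1)
#11 (3,2) H  (was 2)

COUNT = 5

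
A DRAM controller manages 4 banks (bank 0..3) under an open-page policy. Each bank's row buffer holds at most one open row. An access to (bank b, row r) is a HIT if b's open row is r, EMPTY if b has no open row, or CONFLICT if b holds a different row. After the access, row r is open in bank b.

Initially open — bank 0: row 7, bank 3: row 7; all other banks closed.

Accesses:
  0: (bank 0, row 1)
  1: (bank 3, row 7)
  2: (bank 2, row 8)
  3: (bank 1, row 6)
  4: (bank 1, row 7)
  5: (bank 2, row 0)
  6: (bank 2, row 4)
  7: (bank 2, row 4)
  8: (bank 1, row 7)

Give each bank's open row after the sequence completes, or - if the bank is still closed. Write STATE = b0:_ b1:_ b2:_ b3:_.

STATE = b0:1 b1:7 b2:4 b3:7

#0 (0,1) C  (was 7)
#1 (3,7) H  (was 7)
#2 (2,8) E
#3 (1,6) E
#4 (1,7) C  (was 6)
#5 (2,0) C  (was 8)
#6 (2,4) C  (was 0)
#7 (2,4) H  (was 4)
#8 (1,7) H  (was 7)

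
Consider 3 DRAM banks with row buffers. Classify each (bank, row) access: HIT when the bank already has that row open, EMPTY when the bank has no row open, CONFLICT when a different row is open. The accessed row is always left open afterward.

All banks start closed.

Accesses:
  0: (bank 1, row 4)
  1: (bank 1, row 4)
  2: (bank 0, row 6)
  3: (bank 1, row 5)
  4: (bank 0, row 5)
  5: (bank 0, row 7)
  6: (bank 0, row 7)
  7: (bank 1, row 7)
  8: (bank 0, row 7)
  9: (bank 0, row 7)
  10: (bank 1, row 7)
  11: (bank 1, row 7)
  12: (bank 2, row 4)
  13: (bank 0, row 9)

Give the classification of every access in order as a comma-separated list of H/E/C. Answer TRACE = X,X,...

step 0: bank1 None->4 [EMPTY]
step 1: bank1 4->4 [HIT]
step 2: bank0 None->6 [EMPTY]
step 3: bank1 4->5 [CONFLICT]
step 4: bank0 6->5 [CONFLICT]
step 5: bank0 5->7 [CONFLICT]
step 6: bank0 7->7 [HIT]
step 7: bank1 5->7 [CONFLICT]
step 8: bank0 7->7 [HIT]
step 9: bank0 7->7 [HIT]
step 10: bank1 7->7 [HIT]
step 11: bank1 7->7 [HIT]
step 12: bank2 None->4 [EMPTY]
step 13: bank0 7->9 [CONFLICT]

TRACE = E,H,E,C,C,C,H,C,H,H,H,H,E,C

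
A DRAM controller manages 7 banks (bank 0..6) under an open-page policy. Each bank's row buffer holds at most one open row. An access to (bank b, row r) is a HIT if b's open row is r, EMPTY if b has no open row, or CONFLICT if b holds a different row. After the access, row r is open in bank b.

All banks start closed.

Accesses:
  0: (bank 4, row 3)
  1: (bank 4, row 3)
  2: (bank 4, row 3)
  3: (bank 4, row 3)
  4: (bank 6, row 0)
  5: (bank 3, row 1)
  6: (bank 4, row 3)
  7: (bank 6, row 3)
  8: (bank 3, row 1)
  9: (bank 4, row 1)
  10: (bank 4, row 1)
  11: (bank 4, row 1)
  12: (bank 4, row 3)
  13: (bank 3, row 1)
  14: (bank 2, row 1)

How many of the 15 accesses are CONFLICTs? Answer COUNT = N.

  [0] b4 r3: no row ⇒ E
  [1] b4 r3: had r3 ⇒ H
  [2] b4 r3: had r3 ⇒ H
  [3] b4 r3: had r3 ⇒ H
  [4] b6 r0: no row ⇒ E
  [5] b3 r1: no row ⇒ E
  [6] b4 r3: had r3 ⇒ H
  [7] b6 r3: had r0 ⇒ C
  [8] b3 r1: had r1 ⇒ H
  [9] b4 r1: had r3 ⇒ C
  [10] b4 r1: had r1 ⇒ H
  [11] b4 r1: had r1 ⇒ H
  [12] b4 r3: had r1 ⇒ C
  [13] b3 r1: had r1 ⇒ H
  [14] b2 r1: no row ⇒ E

COUNT = 3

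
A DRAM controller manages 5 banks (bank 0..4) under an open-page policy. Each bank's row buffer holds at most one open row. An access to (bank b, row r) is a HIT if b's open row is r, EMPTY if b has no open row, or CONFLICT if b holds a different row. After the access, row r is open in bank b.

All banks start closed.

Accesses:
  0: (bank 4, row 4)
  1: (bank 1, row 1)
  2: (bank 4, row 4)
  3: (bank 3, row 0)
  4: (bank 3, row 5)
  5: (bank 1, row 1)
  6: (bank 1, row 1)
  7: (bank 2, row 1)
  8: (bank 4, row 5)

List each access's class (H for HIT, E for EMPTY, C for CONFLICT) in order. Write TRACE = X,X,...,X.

TRACE = E,E,H,E,C,H,H,E,C

  [0] b4 r4: no row ⇒ E
  [1] b1 r1: no row ⇒ E
  [2] b4 r4: had r4 ⇒ H
  [3] b3 r0: no row ⇒ E
  [4] b3 r5: had r0 ⇒ C
  [5] b1 r1: had r1 ⇒ H
  [6] b1 r1: had r1 ⇒ H
  [7] b2 r1: no row ⇒ E
  [8] b4 r5: had r4 ⇒ C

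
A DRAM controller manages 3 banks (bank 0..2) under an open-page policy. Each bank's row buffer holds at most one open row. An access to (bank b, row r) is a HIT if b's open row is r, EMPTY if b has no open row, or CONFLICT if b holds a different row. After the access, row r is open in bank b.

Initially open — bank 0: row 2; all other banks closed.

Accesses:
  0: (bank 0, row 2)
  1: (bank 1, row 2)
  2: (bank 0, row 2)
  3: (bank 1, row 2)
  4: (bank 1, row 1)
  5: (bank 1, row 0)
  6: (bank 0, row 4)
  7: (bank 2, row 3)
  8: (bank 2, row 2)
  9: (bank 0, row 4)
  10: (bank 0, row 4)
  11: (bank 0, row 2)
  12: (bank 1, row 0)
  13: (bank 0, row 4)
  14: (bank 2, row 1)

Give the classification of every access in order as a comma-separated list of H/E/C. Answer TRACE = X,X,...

TRACE = H,E,H,H,C,C,C,E,C,H,H,C,H,C,C

0: bank 0 row 2 — prev 2 → HIT
1: bank 1 row 2 — prev None → EMPTY
2: bank 0 row 2 — prev 2 → HIT
3: bank 1 row 2 — prev 2 → HIT
4: bank 1 row 1 — prev 2 → CONFLICT
5: bank 1 row 0 — prev 1 → CONFLICT
6: bank 0 row 4 — prev 2 → CONFLICT
7: bank 2 row 3 — prev None → EMPTY
8: bank 2 row 2 — prev 3 → CONFLICT
9: bank 0 row 4 — prev 4 → HIT
10: bank 0 row 4 — prev 4 → HIT
11: bank 0 row 2 — prev 4 → CONFLICT
12: bank 1 row 0 — prev 0 → HIT
13: bank 0 row 4 — prev 2 → CONFLICT
14: bank 2 row 1 — prev 2 → CONFLICT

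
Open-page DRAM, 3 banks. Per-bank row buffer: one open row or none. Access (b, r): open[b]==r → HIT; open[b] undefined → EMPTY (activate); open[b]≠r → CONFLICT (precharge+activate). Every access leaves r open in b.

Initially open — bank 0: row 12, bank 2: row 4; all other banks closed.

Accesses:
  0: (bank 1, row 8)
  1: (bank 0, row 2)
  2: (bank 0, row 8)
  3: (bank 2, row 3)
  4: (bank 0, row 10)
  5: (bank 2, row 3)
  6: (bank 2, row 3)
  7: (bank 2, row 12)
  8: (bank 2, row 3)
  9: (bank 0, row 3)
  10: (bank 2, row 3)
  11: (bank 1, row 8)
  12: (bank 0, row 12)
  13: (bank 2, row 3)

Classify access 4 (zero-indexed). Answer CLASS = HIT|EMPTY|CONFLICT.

CLASS = CONFLICT

#0 (1,8) E
#1 (0,2) C  (was 12)
#2 (0,8) C  (was 2)
#3 (2,3) C  (was 4)
#4 (0,10) C  (was 8)
#5 (2,3) H  (was 3)
#6 (2,3) H  (was 3)
#7 (2,12) C  (was 3)
#8 (2,3) C  (was 12)
#9 (0,3) C  (was 10)
#10 (2,3) H  (was 3)
#11 (1,8) H  (was 8)
#12 (0,12) C  (was 3)
#13 (2,3) H  (was 3)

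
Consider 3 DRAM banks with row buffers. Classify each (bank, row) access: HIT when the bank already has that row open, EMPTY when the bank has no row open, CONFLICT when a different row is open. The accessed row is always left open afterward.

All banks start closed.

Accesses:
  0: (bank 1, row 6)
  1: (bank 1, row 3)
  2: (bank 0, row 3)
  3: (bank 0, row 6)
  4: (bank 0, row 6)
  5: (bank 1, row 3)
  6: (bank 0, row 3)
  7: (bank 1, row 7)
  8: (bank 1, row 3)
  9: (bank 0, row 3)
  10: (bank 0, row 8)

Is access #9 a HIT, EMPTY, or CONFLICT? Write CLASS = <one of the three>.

  [0] b1 r6: no row ⇒ E
  [1] b1 r3: had r6 ⇒ C
  [2] b0 r3: no row ⇒ E
  [3] b0 r6: had r3 ⇒ C
  [4] b0 r6: had r6 ⇒ H
  [5] b1 r3: had r3 ⇒ H
  [6] b0 r3: had r6 ⇒ C
  [7] b1 r7: had r3 ⇒ C
  [8] b1 r3: had r7 ⇒ C
  [9] b0 r3: had r3 ⇒ H
  [10] b0 r8: had r3 ⇒ C

CLASS = HIT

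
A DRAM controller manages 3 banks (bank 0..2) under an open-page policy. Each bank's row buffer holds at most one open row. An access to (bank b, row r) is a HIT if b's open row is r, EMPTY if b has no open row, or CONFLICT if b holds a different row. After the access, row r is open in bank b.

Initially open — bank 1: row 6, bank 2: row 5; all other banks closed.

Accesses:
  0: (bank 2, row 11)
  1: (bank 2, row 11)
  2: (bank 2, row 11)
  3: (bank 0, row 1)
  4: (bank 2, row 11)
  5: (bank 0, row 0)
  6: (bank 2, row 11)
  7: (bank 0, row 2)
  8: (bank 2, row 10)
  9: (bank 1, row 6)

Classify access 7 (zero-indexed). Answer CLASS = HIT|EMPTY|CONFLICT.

  [0] b2 r11: had r5 ⇒ C
  [1] b2 r11: had r11 ⇒ H
  [2] b2 r11: had r11 ⇒ H
  [3] b0 r1: no row ⇒ E
  [4] b2 r11: had r11 ⇒ H
  [5] b0 r0: had r1 ⇒ C
  [6] b2 r11: had r11 ⇒ H
  [7] b0 r2: had r0 ⇒ C
  [8] b2 r10: had r11 ⇒ C
  [9] b1 r6: had r6 ⇒ H

CLASS = CONFLICT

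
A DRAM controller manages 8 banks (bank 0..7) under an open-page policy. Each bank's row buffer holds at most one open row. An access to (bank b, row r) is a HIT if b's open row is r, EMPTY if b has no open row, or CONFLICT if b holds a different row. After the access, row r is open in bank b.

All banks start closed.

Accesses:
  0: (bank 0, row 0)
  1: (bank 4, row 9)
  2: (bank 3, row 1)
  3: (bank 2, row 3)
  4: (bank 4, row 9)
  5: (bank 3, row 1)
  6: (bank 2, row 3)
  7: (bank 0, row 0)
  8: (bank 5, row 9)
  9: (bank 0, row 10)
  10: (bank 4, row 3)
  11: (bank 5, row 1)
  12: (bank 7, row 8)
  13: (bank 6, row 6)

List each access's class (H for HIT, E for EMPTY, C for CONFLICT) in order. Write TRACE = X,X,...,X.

  [0] b0 r0: no row ⇒ E
  [1] b4 r9: no row ⇒ E
  [2] b3 r1: no row ⇒ E
  [3] b2 r3: no row ⇒ E
  [4] b4 r9: had r9 ⇒ H
  [5] b3 r1: had r1 ⇒ H
  [6] b2 r3: had r3 ⇒ H
  [7] b0 r0: had r0 ⇒ H
  [8] b5 r9: no row ⇒ E
  [9] b0 r10: had r0 ⇒ C
  [10] b4 r3: had r9 ⇒ C
  [11] b5 r1: had r9 ⇒ C
  [12] b7 r8: no row ⇒ E
  [13] b6 r6: no row ⇒ E

TRACE = E,E,E,E,H,H,H,H,E,C,C,C,E,E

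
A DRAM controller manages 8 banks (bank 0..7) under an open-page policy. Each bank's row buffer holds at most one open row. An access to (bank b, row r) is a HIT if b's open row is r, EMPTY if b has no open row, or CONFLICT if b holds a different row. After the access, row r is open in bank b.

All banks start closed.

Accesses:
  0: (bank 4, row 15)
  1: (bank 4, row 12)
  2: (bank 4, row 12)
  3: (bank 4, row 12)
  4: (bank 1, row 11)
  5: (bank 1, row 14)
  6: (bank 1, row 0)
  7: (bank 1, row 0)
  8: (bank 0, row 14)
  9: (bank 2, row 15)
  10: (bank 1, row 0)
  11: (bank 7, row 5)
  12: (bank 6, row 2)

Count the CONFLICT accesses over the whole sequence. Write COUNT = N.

COUNT = 3

0: bank 4 row 15 — prev None → EMPTY
1: bank 4 row 12 — prev 15 → CONFLICT
2: bank 4 row 12 — prev 12 → HIT
3: bank 4 row 12 — prev 12 → HIT
4: bank 1 row 11 — prev None → EMPTY
5: bank 1 row 14 — prev 11 → CONFLICT
6: bank 1 row 0 — prev 14 → CONFLICT
7: bank 1 row 0 — prev 0 → HIT
8: bank 0 row 14 — prev None → EMPTY
9: bank 2 row 15 — prev None → EMPTY
10: bank 1 row 0 — prev 0 → HIT
11: bank 7 row 5 — prev None → EMPTY
12: bank 6 row 2 — prev None → EMPTY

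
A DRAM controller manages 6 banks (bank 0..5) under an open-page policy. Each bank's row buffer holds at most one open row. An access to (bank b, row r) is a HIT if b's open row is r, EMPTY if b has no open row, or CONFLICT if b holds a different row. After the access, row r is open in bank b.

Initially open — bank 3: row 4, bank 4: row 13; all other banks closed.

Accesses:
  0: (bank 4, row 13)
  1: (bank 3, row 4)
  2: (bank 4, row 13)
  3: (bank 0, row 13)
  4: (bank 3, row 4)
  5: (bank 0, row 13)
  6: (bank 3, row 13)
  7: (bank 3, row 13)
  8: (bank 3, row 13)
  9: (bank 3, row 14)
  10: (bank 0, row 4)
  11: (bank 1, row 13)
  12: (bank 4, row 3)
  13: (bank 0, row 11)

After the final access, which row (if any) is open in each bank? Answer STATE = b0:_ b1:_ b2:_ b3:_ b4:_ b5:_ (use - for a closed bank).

STATE = b0:11 b1:13 b2:- b3:14 b4:3 b5:-

0: bank 4 row 13 — prev 13 → HIT
1: bank 3 row 4 — prev 4 → HIT
2: bank 4 row 13 — prev 13 → HIT
3: bank 0 row 13 — prev None → EMPTY
4: bank 3 row 4 — prev 4 → HIT
5: bank 0 row 13 — prev 13 → HIT
6: bank 3 row 13 — prev 4 → CONFLICT
7: bank 3 row 13 — prev 13 → HIT
8: bank 3 row 13 — prev 13 → HIT
9: bank 3 row 14 — prev 13 → CONFLICT
10: bank 0 row 4 — prev 13 → CONFLICT
11: bank 1 row 13 — prev None → EMPTY
12: bank 4 row 3 — prev 13 → CONFLICT
13: bank 0 row 11 — prev 4 → CONFLICT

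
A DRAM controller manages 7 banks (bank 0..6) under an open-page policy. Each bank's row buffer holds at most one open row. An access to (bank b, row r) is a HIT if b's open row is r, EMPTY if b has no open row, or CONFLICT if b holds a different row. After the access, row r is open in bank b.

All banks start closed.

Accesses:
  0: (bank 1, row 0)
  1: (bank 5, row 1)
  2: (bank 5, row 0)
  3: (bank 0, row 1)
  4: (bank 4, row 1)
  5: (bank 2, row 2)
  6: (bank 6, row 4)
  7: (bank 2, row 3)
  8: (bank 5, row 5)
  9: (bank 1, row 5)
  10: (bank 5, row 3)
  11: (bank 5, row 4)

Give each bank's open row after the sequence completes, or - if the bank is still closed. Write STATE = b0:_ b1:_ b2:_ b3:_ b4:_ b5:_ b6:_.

step 0: bank1 None->0 [EMPTY]
step 1: bank5 None->1 [EMPTY]
step 2: bank5 1->0 [CONFLICT]
step 3: bank0 None->1 [EMPTY]
step 4: bank4 None->1 [EMPTY]
step 5: bank2 None->2 [EMPTY]
step 6: bank6 None->4 [EMPTY]
step 7: bank2 2->3 [CONFLICT]
step 8: bank5 0->5 [CONFLICT]
step 9: bank1 0->5 [CONFLICT]
step 10: bank5 5->3 [CONFLICT]
step 11: bank5 3->4 [CONFLICT]

STATE = b0:1 b1:5 b2:3 b3:- b4:1 b5:4 b6:4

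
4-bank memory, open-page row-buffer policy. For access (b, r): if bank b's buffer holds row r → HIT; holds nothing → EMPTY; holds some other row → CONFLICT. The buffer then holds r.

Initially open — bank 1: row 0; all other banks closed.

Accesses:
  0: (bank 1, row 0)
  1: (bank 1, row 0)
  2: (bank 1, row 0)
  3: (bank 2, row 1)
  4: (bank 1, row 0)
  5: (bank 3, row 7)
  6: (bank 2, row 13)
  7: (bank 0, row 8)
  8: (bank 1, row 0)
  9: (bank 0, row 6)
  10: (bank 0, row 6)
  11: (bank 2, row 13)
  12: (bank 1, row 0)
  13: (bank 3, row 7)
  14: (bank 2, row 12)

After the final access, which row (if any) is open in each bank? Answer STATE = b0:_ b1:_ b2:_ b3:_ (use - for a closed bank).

STATE = b0:6 b1:0 b2:12 b3:7

  [0] b1 r0: had r0 ⇒ H
  [1] b1 r0: had r0 ⇒ H
  [2] b1 r0: had r0 ⇒ H
  [3] b2 r1: no row ⇒ E
  [4] b1 r0: had r0 ⇒ H
  [5] b3 r7: no row ⇒ E
  [6] b2 r13: had r1 ⇒ C
  [7] b0 r8: no row ⇒ E
  [8] b1 r0: had r0 ⇒ H
  [9] b0 r6: had r8 ⇒ C
  [10] b0 r6: had r6 ⇒ H
  [11] b2 r13: had r13 ⇒ H
  [12] b1 r0: had r0 ⇒ H
  [13] b3 r7: had r7 ⇒ H
  [14] b2 r12: had r13 ⇒ C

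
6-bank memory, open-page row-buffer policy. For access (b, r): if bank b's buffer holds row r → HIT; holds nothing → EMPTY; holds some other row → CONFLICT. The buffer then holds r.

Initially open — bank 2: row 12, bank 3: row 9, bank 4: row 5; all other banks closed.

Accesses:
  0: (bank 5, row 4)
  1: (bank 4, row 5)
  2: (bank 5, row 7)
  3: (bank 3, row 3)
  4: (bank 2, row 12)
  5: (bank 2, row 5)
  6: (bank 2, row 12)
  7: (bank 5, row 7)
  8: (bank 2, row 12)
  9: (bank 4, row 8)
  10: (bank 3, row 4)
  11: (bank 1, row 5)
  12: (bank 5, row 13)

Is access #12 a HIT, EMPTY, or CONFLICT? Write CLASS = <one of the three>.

#0 (5,4) E
#1 (4,5) H  (was 5)
#2 (5,7) C  (was 4)
#3 (3,3) C  (was 9)
#4 (2,12) H  (was 12)
#5 (2,5) C  (was 12)
#6 (2,12) C  (was 5)
#7 (5,7) H  (was 7)
#8 (2,12) H  (was 12)
#9 (4,8) C  (was 5)
#10 (3,4) C  (was 3)
#11 (1,5) E
#12 (5,13) C  (was 7)

CLASS = CONFLICT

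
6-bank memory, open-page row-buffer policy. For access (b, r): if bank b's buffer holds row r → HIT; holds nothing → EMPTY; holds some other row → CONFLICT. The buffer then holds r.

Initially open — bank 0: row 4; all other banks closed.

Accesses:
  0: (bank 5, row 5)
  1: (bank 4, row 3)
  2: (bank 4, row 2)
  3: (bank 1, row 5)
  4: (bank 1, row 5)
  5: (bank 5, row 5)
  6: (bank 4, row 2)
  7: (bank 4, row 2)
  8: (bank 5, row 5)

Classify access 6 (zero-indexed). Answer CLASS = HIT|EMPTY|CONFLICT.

step 0: bank5 None->5 [EMPTY]
step 1: bank4 None->3 [EMPTY]
step 2: bank4 3->2 [CONFLICT]
step 3: bank1 None->5 [EMPTY]
step 4: bank1 5->5 [HIT]
step 5: bank5 5->5 [HIT]
step 6: bank4 2->2 [HIT]
step 7: bank4 2->2 [HIT]
step 8: bank5 5->5 [HIT]

CLASS = HIT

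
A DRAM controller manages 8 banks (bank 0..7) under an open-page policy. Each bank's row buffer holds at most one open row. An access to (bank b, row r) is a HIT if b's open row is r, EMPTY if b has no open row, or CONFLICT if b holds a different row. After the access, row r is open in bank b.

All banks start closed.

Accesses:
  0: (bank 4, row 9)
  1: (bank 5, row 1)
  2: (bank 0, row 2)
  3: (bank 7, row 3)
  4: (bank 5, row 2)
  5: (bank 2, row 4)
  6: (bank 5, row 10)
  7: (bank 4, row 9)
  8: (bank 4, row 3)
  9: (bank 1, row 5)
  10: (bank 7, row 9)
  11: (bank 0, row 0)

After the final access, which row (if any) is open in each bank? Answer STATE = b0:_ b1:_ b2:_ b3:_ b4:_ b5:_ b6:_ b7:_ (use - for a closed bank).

#0 (4,9) E
#1 (5,1) E
#2 (0,2) E
#3 (7,3) E
#4 (5,2) C  (was 1)
#5 (2,4) E
#6 (5,10) C  (was 2)
#7 (4,9) H  (was 9)
#8 (4,3) C  (was 9)
#9 (1,5) E
#10 (7,9) C  (was 3)
#11 (0,0) C  (was 2)

STATE = b0:0 b1:5 b2:4 b3:- b4:3 b5:10 b6:- b7:9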